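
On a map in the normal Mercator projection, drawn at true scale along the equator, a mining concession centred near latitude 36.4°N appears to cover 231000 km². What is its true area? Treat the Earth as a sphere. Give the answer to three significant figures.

150000 km²

For Mercator, h = k = sec φ (a conformal cylindrical projection has a single point scale, 1/cos φ).
Areal scale = k² = sec²φ = 1/cos²(36.4°) = 1/0.8049² = 1.544.
True area = apparent / (areal scale) = 231000 / 1.544 ≈ 150000 km².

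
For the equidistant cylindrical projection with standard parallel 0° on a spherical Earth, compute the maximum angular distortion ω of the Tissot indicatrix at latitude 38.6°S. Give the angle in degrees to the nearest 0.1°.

14.1°

For the equirectangular projection with φ₀ = 0 (plate carrée), h = 1 along meridians and k = sec φ along parallels.
At 38.6°: h = 1.000, k = 1.280; principal scales a = 1.280, b = 1.000.
sin(ω/2) = (a − b)/(a + b) = 0.2796/2.280 = 0.1226, so ω = 2 arcsin(0.1226) ≈ 14.1°.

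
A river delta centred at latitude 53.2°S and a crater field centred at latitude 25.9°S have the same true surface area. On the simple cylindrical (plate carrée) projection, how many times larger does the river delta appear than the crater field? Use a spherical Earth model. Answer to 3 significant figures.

For the equirectangular projection with φ₀ = 0 (plate carrée), h = 1 along meridians and k = sec φ along parallels.
Areal scale at 53.2°: h·k = 1.000 × 1.669 = 1.669.
Areal scale at 25.9°: h·k = 1.000 × 1.112 = 1.112.
Ratio = 1.669/1.112 ≈ 1.50.

1.50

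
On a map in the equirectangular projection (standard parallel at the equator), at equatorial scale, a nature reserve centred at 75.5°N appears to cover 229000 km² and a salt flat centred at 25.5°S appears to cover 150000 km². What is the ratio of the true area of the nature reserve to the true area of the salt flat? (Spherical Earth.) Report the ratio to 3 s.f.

Plate carrée has h = 1 and k = sec φ, giving areal scale sec φ; true area = (apparent area) · cos φ.
True area of nature reserve: 229000 × cos(75.5°) = 229000 × 0.2504 = 57340 km².
True area of salt flat: 150000 × cos(25.5°) = 150000 × 0.9026 = 135400 km².
Ratio = 57340 / 135400 ≈ 0.424.

0.424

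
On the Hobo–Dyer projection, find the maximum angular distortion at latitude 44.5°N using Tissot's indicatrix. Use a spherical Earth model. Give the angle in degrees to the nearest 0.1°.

12.2°

The Hobo–Dyer projection is cylindrical equal-area with φ₀ = 37.5°. For cylindrical equal-area with standard parallel φ₀, h = cos φ / cos φ₀ and k = cos φ₀ / cos φ, so h·k = 1.
At 44.5°: h = 0.8990, k = 1.112; principal scales a = 1.112, b = 0.8990.
sin(ω/2) = (a − b)/(a + b) = 0.2133/2.011 = 0.1060, so ω = 2 arcsin(0.1060) ≈ 12.2°.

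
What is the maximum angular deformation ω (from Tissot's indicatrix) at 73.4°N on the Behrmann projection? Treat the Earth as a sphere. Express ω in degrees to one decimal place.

The Behrmann projection is cylindrical equal-area with φ₀ = 30°. Cylindrical equal-area (φ₀ = 30°): h = cos φ / cos 30° along meridians, k = cos 30° / cos φ along parallels; h·k = 1.
At 73.4°: h = 0.3299, k = 3.031; principal scales a = 3.031, b = 0.3299.
sin(ω/2) = (a − b)/(a + b) = 2.701/3.361 = 0.8037, so ω = 2 arcsin(0.8037) ≈ 107.0°.

107.0°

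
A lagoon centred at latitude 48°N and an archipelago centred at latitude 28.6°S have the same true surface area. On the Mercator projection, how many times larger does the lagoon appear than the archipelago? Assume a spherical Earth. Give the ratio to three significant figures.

1.72

Mercator areal scale is sec²φ.
At 48°: sec²(48°) = 1/0.6691² = 2.233.
At 28.6°: sec²(28.6°) = 1/0.8780² = 1.297.
Ratio = 2.233/1.297 = cos²(28.6°)/cos²(48°) ≈ 1.72.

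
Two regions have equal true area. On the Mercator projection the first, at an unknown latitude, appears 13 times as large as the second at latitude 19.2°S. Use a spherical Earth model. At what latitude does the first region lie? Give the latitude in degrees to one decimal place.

Mercator areal scale is sec²φ, so apparent-area ratio = sec²φ₁ / sec²φ₂ = cos²φ₂ / cos²φ₁.
cos²φ₂ / cos²φ₁ = 13  ⇒  cos φ₁ = cos 19.2° / √13 = 0.9444/3.606 = 0.2619.
φ₁ = arccos(0.2619) ≈ 74.8°.

74.8°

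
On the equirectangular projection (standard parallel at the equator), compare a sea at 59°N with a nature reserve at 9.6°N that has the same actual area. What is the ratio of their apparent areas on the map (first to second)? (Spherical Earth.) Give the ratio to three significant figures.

1.91

Plate carrée maps x = Rλ, y = Rφ. The meridian scale is h = 1 and the parallel scale is k = 1/cos φ = sec φ.
Areal scale at 59°: h·k = 1.000 × 1.942 = 1.942.
Areal scale at 9.6°: h·k = 1.000 × 1.014 = 1.014.
Ratio = 1.942/1.014 ≈ 1.91.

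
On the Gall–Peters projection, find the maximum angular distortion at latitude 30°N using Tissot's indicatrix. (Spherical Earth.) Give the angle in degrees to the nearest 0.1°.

23.1°

Gall–Peters is a cylindrical equal-area projection with standard parallels at ±45°. Cylindrical equal-area (φ₀ = 45°): h = cos φ / cos 45° along meridians, k = cos 45° / cos φ along parallels; h·k = 1.
At 30°: h = 1.225, k = 0.8165; principal scales a = 1.225, b = 0.8165.
sin(ω/2) = (a − b)/(a + b) = 0.4082/2.041 = 0.2000, so ω = 2 arcsin(0.2000) ≈ 23.1°.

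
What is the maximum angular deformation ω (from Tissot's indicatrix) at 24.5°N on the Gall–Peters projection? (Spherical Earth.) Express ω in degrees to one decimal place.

28.6°

Gall–Peters is a cylindrical equal-area projection with standard parallels at ±45°. Cylindrical equal-area (φ₀ = 45°): h = cos φ / cos 45° along meridians, k = cos 45° / cos φ along parallels; h·k = 1.
At 24.5°: h = 1.287, k = 0.7771; principal scales a = 1.287, b = 0.7771.
sin(ω/2) = (a − b)/(a + b) = 0.5098/2.064 = 0.2470, so ω = 2 arcsin(0.2470) ≈ 28.6°.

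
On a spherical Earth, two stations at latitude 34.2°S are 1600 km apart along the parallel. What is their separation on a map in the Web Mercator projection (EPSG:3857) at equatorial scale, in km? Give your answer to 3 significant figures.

1930 km

The Mercator projection is conformal; its linear scale factor is the same in every direction and equals sec φ = 1/cos φ.
Along the parallel, k = sec 34.2° = 1/0.8271 = 1.209.
Map distance = 1600 × 1.209 ≈ 1930 km.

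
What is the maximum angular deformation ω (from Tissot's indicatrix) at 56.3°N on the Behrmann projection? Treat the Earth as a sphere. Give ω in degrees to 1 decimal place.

The Behrmann projection is cylindrical equal-area with φ₀ = 30°. For cylindrical equal-area with standard parallel φ₀, h = cos φ / cos φ₀ and k = cos φ₀ / cos φ, so h·k = 1.
At 56.3°: h = 0.6407, k = 1.561; principal scales a = 1.561, b = 0.6407.
sin(ω/2) = (a − b)/(a + b) = 0.9202/2.202 = 0.4180, so ω = 2 arcsin(0.4180) ≈ 49.4°.

49.4°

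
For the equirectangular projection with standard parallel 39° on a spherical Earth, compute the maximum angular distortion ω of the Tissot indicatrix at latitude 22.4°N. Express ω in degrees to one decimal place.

In the equirectangular projection with standard parallel φ₀ = 39° (x = Rλ cos φ₀, y = Rφ), meridians are true-scale (h = 1) and the parallel scale is k = cos φ₀ / cos φ.
At 22.4°: h = 1.000, k = 0.8406; principal scales a = 1.000, b = 0.8406.
sin(ω/2) = (a − b)/(a + b) = 0.1594/1.841 = 0.08662, so ω = 2 arcsin(0.08662) ≈ 9.9°.

9.9°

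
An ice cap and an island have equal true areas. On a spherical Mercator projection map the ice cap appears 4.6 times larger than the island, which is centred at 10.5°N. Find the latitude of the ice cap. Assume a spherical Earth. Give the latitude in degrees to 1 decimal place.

62.7°

For equal true areas on Mercator, apparent areas scale as sec²φ, so the ratio is cos²φ₂ / cos²φ₁.
cos²φ₂ / cos²φ₁ = 4.6  ⇒  cos φ₁ = cos 10.5° / √4.6 = 0.9833/2.145 = 0.4584.
φ₁ = arccos(0.4584) ≈ 62.7°.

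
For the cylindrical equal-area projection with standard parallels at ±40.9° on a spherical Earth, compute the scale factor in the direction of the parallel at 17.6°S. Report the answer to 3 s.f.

A cylindrical equal-area projection with standard parallel φ₀ has meridian scale h = cos φ / cos φ₀ and parallel scale k = cos φ₀ / cos φ (so areas are preserved, h·k = 1).
k = cos 40.9° / cos 17.6° = 0.7559/0.9532 = 0.7930.

0.793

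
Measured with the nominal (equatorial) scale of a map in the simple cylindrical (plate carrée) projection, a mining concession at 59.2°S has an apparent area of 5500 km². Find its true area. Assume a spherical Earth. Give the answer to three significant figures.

In the plate carrée (x = Rλ, y = Rφ), meridians are true-scale (h = 1) and parallels are stretched by k = sec φ.
Areal scale = h·k = 1 × sec φ; at 59.2°, h = 1.000, k = 1.953, so h·k = 1.953.
True area = apparent / (areal scale) = 5500 / 1.953 ≈ 2820 km².

2820 km²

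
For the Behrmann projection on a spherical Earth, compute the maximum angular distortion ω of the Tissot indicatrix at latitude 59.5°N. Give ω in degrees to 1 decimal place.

58.5°

The Behrmann projection is cylindrical equal-area with φ₀ = 30°. Cylindrical equal-area (φ₀ = 30°): h = cos φ / cos 30° along meridians, k = cos 30° / cos φ along parallels; h·k = 1.
At 59.5°: h = 0.5861, k = 1.706; principal scales a = 1.706, b = 0.5861.
sin(ω/2) = (a − b)/(a + b) = 1.120/2.292 = 0.4887, so ω = 2 arcsin(0.4887) ≈ 58.5°.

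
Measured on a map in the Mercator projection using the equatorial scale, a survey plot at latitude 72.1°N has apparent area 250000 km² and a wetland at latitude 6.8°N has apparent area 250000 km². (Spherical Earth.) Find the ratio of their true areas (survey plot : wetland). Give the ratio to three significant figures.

Mercator's areal exaggeration is sec²φ; hence true area = (apparent area) · cos²φ.
True area of survey plot: 250000 × cos²(72.1°) = 250000 × 0.09447 = 23620 km².
True area of wetland: 250000 × cos²(6.8°) = 250000 × 0.9860 = 246500 km².
Ratio = 23620 / 246500 ≈ 0.0958.

0.0958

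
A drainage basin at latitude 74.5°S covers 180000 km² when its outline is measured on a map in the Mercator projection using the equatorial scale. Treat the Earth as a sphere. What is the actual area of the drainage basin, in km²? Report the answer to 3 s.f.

Mercator is conformal, so the point scale is isotropic: h = k = sec φ = 1/cos φ.
Areal scale = k² = sec²φ = 1/cos²(74.5°) = 1/0.2672² = 14.00.
True area = apparent / (areal scale) = 180000 / 14.00 ≈ 12900 km².

12900 km²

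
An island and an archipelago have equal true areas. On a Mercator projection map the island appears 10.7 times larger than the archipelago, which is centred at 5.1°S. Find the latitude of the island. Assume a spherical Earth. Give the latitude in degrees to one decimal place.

72.3°

For equal true areas on Mercator, apparent areas scale as sec²φ, so the ratio is cos²φ₂ / cos²φ₁.
cos²φ₂ / cos²φ₁ = 10.7  ⇒  cos φ₁ = cos 5.1° / √10.7 = 0.9960/3.271 = 0.3045.
φ₁ = arccos(0.3045) ≈ 72.3°.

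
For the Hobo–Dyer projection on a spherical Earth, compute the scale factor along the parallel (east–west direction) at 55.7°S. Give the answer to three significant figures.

1.41

The Hobo–Dyer projection is cylindrical equal-area with φ₀ = 37.5°. Cylindrical equal-area (φ₀ = 37.5°): h = cos φ / cos 37.5° along meridians, k = cos 37.5° / cos φ along parallels; h·k = 1.
k = cos 37.5° / cos 55.7° = 0.7934/0.5635 = 1.408.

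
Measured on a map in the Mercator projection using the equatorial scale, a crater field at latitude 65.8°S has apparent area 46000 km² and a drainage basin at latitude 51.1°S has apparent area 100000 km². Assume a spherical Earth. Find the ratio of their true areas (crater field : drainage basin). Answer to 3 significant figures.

On Mercator the areal scale is sec²φ, so true area = apparent × cos²φ.
True area of crater field: 46000 × cos²(65.8°) = 46000 × 0.1680 = 7730 km².
True area of drainage basin: 100000 × cos²(51.1°) = 100000 × 0.3943 = 39430 km².
Ratio = 7730 / 39430 ≈ 0.196.

0.196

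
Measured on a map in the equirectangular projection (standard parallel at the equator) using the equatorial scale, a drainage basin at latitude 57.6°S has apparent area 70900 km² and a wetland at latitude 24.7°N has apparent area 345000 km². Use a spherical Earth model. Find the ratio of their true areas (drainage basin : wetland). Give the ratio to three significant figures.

On the plate carrée, areal scale = h·k = 1 × sec φ, so true area = apparent × cos φ.
True area of drainage basin: 70900 × cos(57.6°) = 70900 × 0.5358 = 37990 km².
True area of wetland: 345000 × cos(24.7°) = 345000 × 0.9085 = 313400 km².
Ratio = 37990 / 313400 ≈ 0.121.

0.121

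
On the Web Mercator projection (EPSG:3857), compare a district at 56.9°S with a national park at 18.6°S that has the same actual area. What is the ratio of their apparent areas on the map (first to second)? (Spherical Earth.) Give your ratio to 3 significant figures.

Mercator is conformal with k = sec φ, so areal scale = k² = sec²φ.
At 56.9°: sec²(56.9°) = 1/0.5461² = 3.353.
At 18.6°: sec²(18.6°) = 1/0.9478² = 1.113.
Ratio = 3.353/1.113 = cos²(18.6°)/cos²(56.9°) ≈ 3.01.

3.01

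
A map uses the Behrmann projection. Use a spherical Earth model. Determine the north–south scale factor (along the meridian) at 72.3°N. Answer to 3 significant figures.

The Behrmann projection is cylindrical equal-area with φ₀ = 30°. Cylindrical equal-area (φ₀ = 30°): h = cos φ / cos 30° along meridians, k = cos 30° / cos φ along parallels; h·k = 1.
h = cos 72.3° / cos 30° = 0.3040/0.8660 = 0.3511.

0.351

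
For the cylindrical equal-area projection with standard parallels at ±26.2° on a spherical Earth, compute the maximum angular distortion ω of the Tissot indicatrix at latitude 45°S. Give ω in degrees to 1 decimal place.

27.0°

Cylindrical equal-area (φ₀ = 26.2°): h = cos φ / cos 26.2° along meridians, k = cos 26.2° / cos φ along parallels; h·k = 1.
At 45°: h = 0.7881, k = 1.269; principal scales a = 1.269, b = 0.7881.
sin(ω/2) = (a − b)/(a + b) = 0.4808/2.057 = 0.2338, so ω = 2 arcsin(0.2338) ≈ 27.0°.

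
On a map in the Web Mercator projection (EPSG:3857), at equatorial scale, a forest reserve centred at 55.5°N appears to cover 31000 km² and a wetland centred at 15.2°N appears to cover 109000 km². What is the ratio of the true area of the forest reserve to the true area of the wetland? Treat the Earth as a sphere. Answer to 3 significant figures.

On Mercator the areal scale is sec²φ, so true area = apparent × cos²φ.
True area of forest reserve: 31000 × cos²(55.5°) = 31000 × 0.3208 = 9945 km².
True area of wetland: 109000 × cos²(15.2°) = 109000 × 0.9313 = 101500 km².
Ratio = 9945 / 101500 ≈ 0.0980.

0.0980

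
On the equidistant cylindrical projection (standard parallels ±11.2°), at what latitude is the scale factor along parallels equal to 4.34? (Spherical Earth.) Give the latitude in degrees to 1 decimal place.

76.9°

In the equirectangular projection with standard parallel φ₀ = 11.2° (x = Rλ cos φ₀, y = Rφ), meridians are true-scale (h = 1) and the parallel scale is k = cos φ₀ / cos φ.
k = cos φ₀ / cos φ = 4.34  ⇒  cos φ = cos 11.2° / 4.34 = 0.2260.
φ = arccos(0.2260) ≈ 76.9°.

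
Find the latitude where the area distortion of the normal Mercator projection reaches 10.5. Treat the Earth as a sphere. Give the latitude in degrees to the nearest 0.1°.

Mercator areal scale is sec²φ.
sec²φ = 10.5  ⇒  cos²φ = 0.09524  ⇒  cos φ = 0.3086.
φ = arccos(0.3086) ≈ 72.0°.

72.0°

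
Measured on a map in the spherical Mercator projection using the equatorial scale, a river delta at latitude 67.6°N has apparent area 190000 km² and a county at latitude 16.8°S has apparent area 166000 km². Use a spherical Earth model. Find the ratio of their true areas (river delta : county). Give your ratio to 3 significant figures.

On Mercator the areal scale is sec²φ, so true area = apparent × cos²φ.
True area of river delta: 190000 × cos²(67.6°) = 190000 × 0.1452 = 27590 km².
True area of county: 166000 × cos²(16.8°) = 166000 × 0.9165 = 152100 km².
Ratio = 27590 / 152100 ≈ 0.181.

0.181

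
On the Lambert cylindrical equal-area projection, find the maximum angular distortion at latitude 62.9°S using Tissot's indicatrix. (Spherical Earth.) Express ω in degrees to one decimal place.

82.0°

The Lambert cylindrical equal-area projection is the cylindrical equal-area projection with its standard parallel at the equator (φ₀ = 0). A cylindrical equal-area projection with standard parallel φ₀ has meridian scale h = cos φ / cos φ₀ and parallel scale k = cos φ₀ / cos φ (so areas are preserved, h·k = 1).
At 62.9°: h = 0.4555, k = 2.195; principal scales a = 2.195, b = 0.4555.
sin(ω/2) = (a − b)/(a + b) = 1.740/2.651 = 0.6563, so ω = 2 arcsin(0.6563) ≈ 82.0°.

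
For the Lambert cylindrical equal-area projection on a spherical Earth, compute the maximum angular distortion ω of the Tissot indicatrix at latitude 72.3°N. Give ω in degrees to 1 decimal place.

112.4°

The Lambert cylindrical equal-area projection is the cylindrical equal-area projection with its standard parallel at the equator (φ₀ = 0). For cylindrical equal-area with standard parallel φ₀, h = cos φ / cos φ₀ and k = cos φ₀ / cos φ, so h·k = 1.
At 72.3°: h = 0.3040, k = 3.289; principal scales a = 3.289, b = 0.3040.
sin(ω/2) = (a − b)/(a + b) = 2.985/3.593 = 0.8308, so ω = 2 arcsin(0.8308) ≈ 112.4°.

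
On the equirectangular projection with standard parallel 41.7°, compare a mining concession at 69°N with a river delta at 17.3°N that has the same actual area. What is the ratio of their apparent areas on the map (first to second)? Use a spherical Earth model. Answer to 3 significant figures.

2.66

The equidistant cylindrical projection with φ₀ = 41.7° has h = 1 (meridians true) and k = cos φ₀ / cos φ along parallels.
Areal scale at 69°: h·k = 1.000 × 2.083 = 2.083.
Areal scale at 17.3°: h·k = 1.000 × 0.7820 = 0.7820.
Ratio = 2.083/0.7820 ≈ 2.66.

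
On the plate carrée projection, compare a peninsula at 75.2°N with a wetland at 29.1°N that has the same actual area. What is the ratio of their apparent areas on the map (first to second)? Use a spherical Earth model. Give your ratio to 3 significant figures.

3.42

Plate carrée maps x = Rλ, y = Rφ. The meridian scale is h = 1 and the parallel scale is k = 1/cos φ = sec φ.
Areal scale at 75.2°: h·k = 1.000 × 3.915 = 3.915.
Areal scale at 29.1°: h·k = 1.000 × 1.144 = 1.144.
Ratio = 3.915/1.144 ≈ 3.42.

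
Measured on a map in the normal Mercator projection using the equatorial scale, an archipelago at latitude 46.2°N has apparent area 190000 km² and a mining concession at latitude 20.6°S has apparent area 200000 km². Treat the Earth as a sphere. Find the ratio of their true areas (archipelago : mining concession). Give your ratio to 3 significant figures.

Mercator's areal exaggeration is sec²φ; hence true area = (apparent area) · cos²φ.
True area of archipelago: 190000 × cos²(46.2°) = 190000 × 0.4791 = 91020 km².
True area of mining concession: 200000 × cos²(20.6°) = 200000 × 0.8762 = 175200 km².
Ratio = 91020 / 175200 ≈ 0.519.

0.519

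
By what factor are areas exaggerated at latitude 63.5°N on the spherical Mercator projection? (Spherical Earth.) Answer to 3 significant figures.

The Mercator projection is conformal; its linear scale factor is the same in every direction and equals sec φ = 1/cos φ.
Areal scale = k² = sec²φ = 1/cos²(63.5°) = 1/0.4462² = 5.023.

5.02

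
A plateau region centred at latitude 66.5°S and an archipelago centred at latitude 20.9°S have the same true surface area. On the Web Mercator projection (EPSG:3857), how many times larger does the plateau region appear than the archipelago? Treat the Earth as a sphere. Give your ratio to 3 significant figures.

Mercator areal scale is sec²φ.
At 66.5°: sec²(66.5°) = 1/0.3987² = 6.289.
At 20.9°: sec²(20.9°) = 1/0.9342² = 1.146.
Ratio = 6.289/1.146 = cos²(20.9°)/cos²(66.5°) ≈ 5.49.

5.49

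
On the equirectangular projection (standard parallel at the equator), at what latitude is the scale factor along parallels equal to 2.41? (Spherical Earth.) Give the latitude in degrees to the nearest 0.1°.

Plate carrée: h = 1, k = sec φ along parallels.
sec φ = 2.41  ⇒  cos φ = 0.4149  ⇒  φ ≈ 65.5°.

65.5°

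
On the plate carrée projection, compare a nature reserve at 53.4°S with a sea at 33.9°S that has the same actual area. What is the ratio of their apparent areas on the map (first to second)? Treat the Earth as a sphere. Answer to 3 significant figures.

1.39

In the plate carrée (x = Rλ, y = Rφ), meridians are true-scale (h = 1) and parallels are stretched by k = sec φ.
Areal scale at 53.4°: h·k = 1.000 × 1.677 = 1.677.
Areal scale at 33.9°: h·k = 1.000 × 1.205 = 1.205.
Ratio = 1.677/1.205 ≈ 1.39.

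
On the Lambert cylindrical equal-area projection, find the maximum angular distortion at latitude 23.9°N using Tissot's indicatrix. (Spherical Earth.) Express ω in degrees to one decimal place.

10.3°

The Lambert cylindrical equal-area projection is the cylindrical equal-area projection with its standard parallel at the equator (φ₀ = 0). Cylindrical equal-area (φ₀ = 0°): h = cos φ / cos 0° along meridians, k = cos 0° / cos φ along parallels; h·k = 1.
At 23.9°: h = 0.9143, k = 1.094; principal scales a = 1.094, b = 0.9143.
sin(ω/2) = (a − b)/(a + b) = 0.1795/2.008 = 0.08941, so ω = 2 arcsin(0.08941) ≈ 10.3°.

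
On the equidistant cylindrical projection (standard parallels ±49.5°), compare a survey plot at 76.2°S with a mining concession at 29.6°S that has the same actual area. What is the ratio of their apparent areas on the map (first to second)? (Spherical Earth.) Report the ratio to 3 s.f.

3.65

With standard parallel φ₀ = 49.5°, the equirectangular projection gives x = Rλ cos φ₀, y = Rφ, so h = 1 and k = cos 49.5° / cos φ.
Areal scale at 76.2°: h·k = 1.000 × 2.723 = 2.723.
Areal scale at 29.6°: h·k = 1.000 × 0.7469 = 0.7469.
Ratio = 2.723/0.7469 ≈ 3.65.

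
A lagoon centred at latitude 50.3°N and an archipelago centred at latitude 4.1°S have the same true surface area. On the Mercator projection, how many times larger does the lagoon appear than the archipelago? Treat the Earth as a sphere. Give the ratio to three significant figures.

2.44

Mercator areal scale is sec²φ.
At 50.3°: sec²(50.3°) = 1/0.6388² = 2.451.
At 4.1°: sec²(4.1°) = 1/0.9974² = 1.005.
Ratio = 2.451/1.005 = cos²(4.1°)/cos²(50.3°) ≈ 2.44.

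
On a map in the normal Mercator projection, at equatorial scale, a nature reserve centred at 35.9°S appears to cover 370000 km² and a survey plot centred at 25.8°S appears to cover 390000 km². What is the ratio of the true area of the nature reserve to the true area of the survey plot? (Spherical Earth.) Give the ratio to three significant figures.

Since Mercator area scale is 1/cos²φ, the true area equals the apparent area multiplied by cos²φ.
True area of nature reserve: 370000 × cos²(35.9°) = 370000 × 0.6562 = 242800 km².
True area of survey plot: 390000 × cos²(25.8°) = 390000 × 0.8106 = 316100 km².
Ratio = 242800 / 316100 ≈ 0.768.

0.768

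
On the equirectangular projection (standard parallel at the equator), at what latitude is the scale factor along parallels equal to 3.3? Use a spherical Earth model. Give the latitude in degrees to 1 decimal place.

72.4°

Plate carrée: h = 1, k = sec φ along parallels.
sec φ = 3.3  ⇒  cos φ = 0.3030  ⇒  φ ≈ 72.4°.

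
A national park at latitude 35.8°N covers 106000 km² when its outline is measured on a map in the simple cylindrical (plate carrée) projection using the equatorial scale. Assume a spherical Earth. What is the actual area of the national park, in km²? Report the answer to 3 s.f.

86000 km²

Plate carrée maps x = Rλ, y = Rφ. The meridian scale is h = 1 and the parallel scale is k = 1/cos φ = sec φ.
Areal scale = h·k = 1 × sec φ; at 35.8°, h = 1.000, k = 1.233, so h·k = 1.233.
True area = apparent / (areal scale) = 106000 / 1.233 ≈ 86000 km².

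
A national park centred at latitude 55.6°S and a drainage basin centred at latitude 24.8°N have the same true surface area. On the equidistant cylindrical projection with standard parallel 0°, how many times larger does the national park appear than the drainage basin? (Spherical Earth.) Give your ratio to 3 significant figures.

1.61

In the plate carrée (x = Rλ, y = Rφ), meridians are true-scale (h = 1) and parallels are stretched by k = sec φ.
Areal scale at 55.6°: h·k = 1.000 × 1.770 = 1.770.
Areal scale at 24.8°: h·k = 1.000 × 1.102 = 1.102.
Ratio = 1.770/1.102 ≈ 1.61.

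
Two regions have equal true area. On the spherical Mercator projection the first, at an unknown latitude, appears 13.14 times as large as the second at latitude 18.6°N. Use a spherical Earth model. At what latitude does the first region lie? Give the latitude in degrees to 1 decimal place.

74.8°

On Mercator, (apparent₁)/(apparent₂) = sec²φ₁ / sec²φ₂ when true areas are equal.
cos²φ₂ / cos²φ₁ = 13.14  ⇒  cos φ₁ = cos 18.6° / √13.14 = 0.9478/3.625 = 0.2615.
φ₁ = arccos(0.2615) ≈ 74.8°.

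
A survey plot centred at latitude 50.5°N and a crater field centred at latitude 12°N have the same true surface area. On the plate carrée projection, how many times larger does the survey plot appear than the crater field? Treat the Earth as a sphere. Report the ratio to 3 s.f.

In the plate carrée (x = Rλ, y = Rφ), meridians are true-scale (h = 1) and parallels are stretched by k = sec φ.
Areal scale at 50.5°: h·k = 1.000 × 1.572 = 1.572.
Areal scale at 12°: h·k = 1.000 × 1.022 = 1.022.
Ratio = 1.572/1.022 ≈ 1.54.

1.54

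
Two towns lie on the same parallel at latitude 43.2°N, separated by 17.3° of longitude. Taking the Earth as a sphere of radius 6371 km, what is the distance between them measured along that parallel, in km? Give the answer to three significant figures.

Arc length along a parallel = R cos φ · Δλ (with Δλ in radians).
= 6371 × cos 43.2° × (17.3° × π/180) = 6371 × 0.7290 × 0.3019 ≈ 1400 km.

1400 km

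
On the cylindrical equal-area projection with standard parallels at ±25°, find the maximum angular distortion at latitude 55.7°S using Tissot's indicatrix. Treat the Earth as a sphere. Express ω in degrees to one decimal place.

52.5°

Cylindrical equal-area (φ₀ = 25°): h = cos φ / cos 25° along meridians, k = cos 25° / cos φ along parallels; h·k = 1.
At 55.7°: h = 0.6218, k = 1.608; principal scales a = 1.608, b = 0.6218.
sin(ω/2) = (a − b)/(a + b) = 0.9865/2.230 = 0.4424, so ω = 2 arcsin(0.4424) ≈ 52.5°.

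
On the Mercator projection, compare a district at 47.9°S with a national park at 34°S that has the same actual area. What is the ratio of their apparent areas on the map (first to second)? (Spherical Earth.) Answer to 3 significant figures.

1.53

Mercator areal scale is sec²φ.
At 47.9°: sec²(47.9°) = 1/0.6704² = 2.225.
At 34°: sec²(34°) = 1/0.8290² = 1.455.
Ratio = 2.225/1.455 = cos²(34°)/cos²(47.9°) ≈ 1.53.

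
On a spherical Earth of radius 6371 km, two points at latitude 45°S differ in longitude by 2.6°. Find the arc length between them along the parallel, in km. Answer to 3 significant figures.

204 km

Arc length along a parallel = R cos φ · Δλ (with Δλ in radians).
= 6371 × cos 45° × (2.6° × π/180) = 6371 × 0.7071 × 0.04538 ≈ 204 km.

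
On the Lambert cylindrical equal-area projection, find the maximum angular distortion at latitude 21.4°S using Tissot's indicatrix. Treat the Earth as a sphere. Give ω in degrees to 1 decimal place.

8.2°

The Lambert cylindrical equal-area projection is the cylindrical equal-area projection with its standard parallel at the equator (φ₀ = 0). A cylindrical equal-area projection with standard parallel φ₀ has meridian scale h = cos φ / cos φ₀ and parallel scale k = cos φ₀ / cos φ (so areas are preserved, h·k = 1).
At 21.4°: h = 0.9311, k = 1.074; principal scales a = 1.074, b = 0.9311.
sin(ω/2) = (a − b)/(a + b) = 0.1430/2.005 = 0.07131, so ω = 2 arcsin(0.07131) ≈ 8.2°.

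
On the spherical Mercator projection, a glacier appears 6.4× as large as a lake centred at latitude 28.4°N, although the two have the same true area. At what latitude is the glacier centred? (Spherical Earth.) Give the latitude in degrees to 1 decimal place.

For equal true areas on Mercator, apparent areas scale as sec²φ, so the ratio is cos²φ₂ / cos²φ₁.
cos²φ₂ / cos²φ₁ = 6.4  ⇒  cos φ₁ = cos 28.4° / √6.4 = 0.8796/2.530 = 0.3477.
φ₁ = arccos(0.3477) ≈ 69.7°.

69.7°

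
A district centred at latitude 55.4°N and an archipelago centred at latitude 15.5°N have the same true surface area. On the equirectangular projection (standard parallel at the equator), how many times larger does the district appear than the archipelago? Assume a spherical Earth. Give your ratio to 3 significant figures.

1.70

Plate carrée maps x = Rλ, y = Rφ. The meridian scale is h = 1 and the parallel scale is k = 1/cos φ = sec φ.
Areal scale at 55.4°: h·k = 1.000 × 1.761 = 1.761.
Areal scale at 15.5°: h·k = 1.000 × 1.038 = 1.038.
Ratio = 1.761/1.038 ≈ 1.70.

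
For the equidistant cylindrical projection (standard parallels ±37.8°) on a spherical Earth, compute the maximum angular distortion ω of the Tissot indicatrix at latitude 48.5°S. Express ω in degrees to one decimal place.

10.1°

In the equirectangular projection with standard parallel φ₀ = 37.8° (x = Rλ cos φ₀, y = Rφ), meridians are true-scale (h = 1) and the parallel scale is k = cos φ₀ / cos φ.
At 48.5°: h = 1.000, k = 1.192; principal scales a = 1.192, b = 1.000.
sin(ω/2) = (a − b)/(a + b) = 0.1925/2.192 = 0.08779, so ω = 2 arcsin(0.08779) ≈ 10.1°.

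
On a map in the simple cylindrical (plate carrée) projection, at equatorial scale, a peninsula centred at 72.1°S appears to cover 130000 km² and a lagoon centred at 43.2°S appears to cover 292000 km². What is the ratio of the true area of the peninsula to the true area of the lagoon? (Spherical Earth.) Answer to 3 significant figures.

On the plate carrée, areal scale = h·k = 1 × sec φ, so true area = apparent × cos φ.
True area of peninsula: 130000 × cos(72.1°) = 130000 × 0.3074 = 39960 km².
True area of lagoon: 292000 × cos(43.2°) = 292000 × 0.7290 = 212900 km².
Ratio = 39960 / 212900 ≈ 0.188.

0.188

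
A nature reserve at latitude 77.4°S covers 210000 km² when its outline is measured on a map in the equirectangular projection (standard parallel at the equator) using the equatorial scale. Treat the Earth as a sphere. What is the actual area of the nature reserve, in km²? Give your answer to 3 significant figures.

For the equirectangular projection with φ₀ = 0 (plate carrée), h = 1 along meridians and k = sec φ along parallels.
Areal scale = h·k = 1 × sec φ; at 77.4°, h = 1.000, k = 4.584, so h·k = 4.584.
True area = apparent / (areal scale) = 210000 / 4.584 ≈ 45800 km².

45800 km²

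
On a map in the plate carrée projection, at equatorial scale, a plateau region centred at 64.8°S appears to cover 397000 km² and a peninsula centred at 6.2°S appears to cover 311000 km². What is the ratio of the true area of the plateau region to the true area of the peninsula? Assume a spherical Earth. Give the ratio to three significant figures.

On the plate carrée, areal scale = h·k = 1 × sec φ, so true area = apparent × cos φ.
True area of plateau region: 397000 × cos(64.8°) = 397000 × 0.4258 = 169000 km².
True area of peninsula: 311000 × cos(6.2°) = 311000 × 0.9942 = 309200 km².
Ratio = 169000 / 309200 ≈ 0.547.

0.547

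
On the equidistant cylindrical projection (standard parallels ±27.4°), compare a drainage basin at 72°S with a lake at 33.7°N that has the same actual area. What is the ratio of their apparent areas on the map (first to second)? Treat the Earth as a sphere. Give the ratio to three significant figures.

With standard parallel φ₀ = 27.4°, the equirectangular projection gives x = Rλ cos φ₀, y = Rφ, so h = 1 and k = cos 27.4° / cos φ.
Areal scale at 72°: h·k = 1.000 × 2.873 = 2.873.
Areal scale at 33.7°: h·k = 1.000 × 1.067 = 1.067.
Ratio = 2.873/1.067 ≈ 2.69.

2.69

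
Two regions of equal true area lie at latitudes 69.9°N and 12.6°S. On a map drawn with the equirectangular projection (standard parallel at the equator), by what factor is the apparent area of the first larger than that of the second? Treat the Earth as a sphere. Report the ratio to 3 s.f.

In the plate carrée (x = Rλ, y = Rφ), meridians are true-scale (h = 1) and parallels are stretched by k = sec φ.
Areal scale at 69.9°: h·k = 1.000 × 2.910 = 2.910.
Areal scale at 12.6°: h·k = 1.000 × 1.025 = 1.025.
Ratio = 2.910/1.025 ≈ 2.84.

2.84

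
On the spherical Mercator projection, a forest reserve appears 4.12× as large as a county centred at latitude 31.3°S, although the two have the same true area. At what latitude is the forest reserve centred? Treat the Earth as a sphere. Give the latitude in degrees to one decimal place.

65.1°

For equal true areas on Mercator, apparent areas scale as sec²φ, so the ratio is cos²φ₂ / cos²φ₁.
cos²φ₂ / cos²φ₁ = 4.12  ⇒  cos φ₁ = cos 31.3° / √4.12 = 0.8545/2.030 = 0.4210.
φ₁ = arccos(0.4210) ≈ 65.1°.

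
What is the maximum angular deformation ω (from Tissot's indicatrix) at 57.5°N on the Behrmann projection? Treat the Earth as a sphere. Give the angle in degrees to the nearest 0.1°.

Behrmann is a cylindrical equal-area projection with standard parallels at ±30°. A cylindrical equal-area projection with standard parallel φ₀ has meridian scale h = cos φ / cos φ₀ and parallel scale k = cos φ₀ / cos φ (so areas are preserved, h·k = 1).
At 57.5°: h = 0.6204, k = 1.612; principal scales a = 1.612, b = 0.6204.
sin(ω/2) = (a − b)/(a + b) = 0.9914/2.232 = 0.4441, so ω = 2 arcsin(0.4441) ≈ 52.7°.

52.7°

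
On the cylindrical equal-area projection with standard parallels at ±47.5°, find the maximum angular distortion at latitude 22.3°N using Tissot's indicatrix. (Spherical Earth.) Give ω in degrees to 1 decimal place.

35.5°

For cylindrical equal-area with standard parallel φ₀, h = cos φ / cos φ₀ and k = cos φ₀ / cos φ, so h·k = 1.
At 22.3°: h = 1.369, k = 0.7302; principal scales a = 1.369, b = 0.7302.
sin(ω/2) = (a − b)/(a + b) = 0.6393/2.100 = 0.3045, so ω = 2 arcsin(0.3045) ≈ 35.5°.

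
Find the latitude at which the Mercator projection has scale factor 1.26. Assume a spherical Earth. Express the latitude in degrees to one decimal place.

37.5°

Mercator scale is k = sec φ = 1/cos φ.
1/cos φ = 1.26  ⇒  cos φ = 0.7937  ⇒  φ = arccos(0.7937) ≈ 37.5°.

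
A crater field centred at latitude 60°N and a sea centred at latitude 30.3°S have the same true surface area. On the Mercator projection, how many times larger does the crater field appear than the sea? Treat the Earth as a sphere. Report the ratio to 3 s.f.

2.98

On Mercator, area is exaggerated by sec²φ = 1/cos²φ.
At 60°: sec²(60°) = 1/0.5000² = 4.000.
At 30.3°: sec²(30.3°) = 1/0.8634² = 1.341.
Ratio = 4.000/1.341 = cos²(30.3°)/cos²(60°) ≈ 2.98.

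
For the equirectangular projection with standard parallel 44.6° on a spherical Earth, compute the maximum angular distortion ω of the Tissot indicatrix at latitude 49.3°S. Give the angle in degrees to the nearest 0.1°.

With standard parallel φ₀ = 44.6°, the equirectangular projection gives x = Rλ cos φ₀, y = Rφ, so h = 1 and k = cos 44.6° / cos φ.
At 49.3°: h = 1.000, k = 1.092; principal scales a = 1.092, b = 1.000.
sin(ω/2) = (a − b)/(a + b) = 0.09190/2.092 = 0.04393, so ω = 2 arcsin(0.04393) ≈ 5.0°.

5.0°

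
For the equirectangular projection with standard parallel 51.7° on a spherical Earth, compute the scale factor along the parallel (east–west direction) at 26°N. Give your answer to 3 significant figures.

0.690

In the equirectangular projection with standard parallel φ₀ = 51.7° (x = Rλ cos φ₀, y = Rφ), meridians are true-scale (h = 1) and the parallel scale is k = cos φ₀ / cos φ.
k = cos 51.7° / cos 26° = 0.6198/0.8988 = 0.6896.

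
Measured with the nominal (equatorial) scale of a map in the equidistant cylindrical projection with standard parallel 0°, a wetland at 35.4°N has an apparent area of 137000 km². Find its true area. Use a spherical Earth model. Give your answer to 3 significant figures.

112000 km²

For the equirectangular projection with φ₀ = 0 (plate carrée), h = 1 along meridians and k = sec φ along parallels.
Areal scale = h·k = 1 × sec φ; at 35.4°, h = 1.000, k = 1.227, so h·k = 1.227.
True area = apparent / (areal scale) = 137000 / 1.227 ≈ 112000 km².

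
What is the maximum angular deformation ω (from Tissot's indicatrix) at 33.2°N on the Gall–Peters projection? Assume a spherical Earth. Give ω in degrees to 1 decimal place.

19.2°

The Gall–Peters projection is cylindrical equal-area with φ₀ = 45°. A cylindrical equal-area projection with standard parallel φ₀ has meridian scale h = cos φ / cos φ₀ and parallel scale k = cos φ₀ / cos φ (so areas are preserved, h·k = 1).
At 33.2°: h = 1.183, k = 0.8450; principal scales a = 1.183, b = 0.8450.
sin(ω/2) = (a − b)/(a + b) = 0.3383/2.028 = 0.1668, so ω = 2 arcsin(0.1668) ≈ 19.2°.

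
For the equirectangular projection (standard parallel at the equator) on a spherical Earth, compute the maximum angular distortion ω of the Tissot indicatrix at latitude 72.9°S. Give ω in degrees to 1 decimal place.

In the plate carrée (x = Rλ, y = Rφ), meridians are true-scale (h = 1) and parallels are stretched by k = sec φ.
At 72.9°: h = 1.000, k = 3.401; principal scales a = 3.401, b = 1.000.
sin(ω/2) = (a − b)/(a + b) = 2.401/4.401 = 0.5455, so ω = 2 arcsin(0.5455) ≈ 66.1°.

66.1°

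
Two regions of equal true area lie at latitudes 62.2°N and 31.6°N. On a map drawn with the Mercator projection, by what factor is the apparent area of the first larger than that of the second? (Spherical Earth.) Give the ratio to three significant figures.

3.34

On Mercator, area is exaggerated by sec²φ = 1/cos²φ.
At 62.2°: sec²(62.2°) = 1/0.4664² = 4.597.
At 31.6°: sec²(31.6°) = 1/0.8517² = 1.378.
Ratio = 4.597/1.378 = cos²(31.6°)/cos²(62.2°) ≈ 3.34.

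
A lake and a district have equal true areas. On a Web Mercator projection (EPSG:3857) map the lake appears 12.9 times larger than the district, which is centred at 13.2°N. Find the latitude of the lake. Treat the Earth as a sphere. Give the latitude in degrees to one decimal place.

For equal true areas on Mercator, apparent areas scale as sec²φ, so the ratio is cos²φ₂ / cos²φ₁.
cos²φ₂ / cos²φ₁ = 12.9  ⇒  cos φ₁ = cos 13.2° / √12.9 = 0.9736/3.592 = 0.2711.
φ₁ = arccos(0.2711) ≈ 74.3°.

74.3°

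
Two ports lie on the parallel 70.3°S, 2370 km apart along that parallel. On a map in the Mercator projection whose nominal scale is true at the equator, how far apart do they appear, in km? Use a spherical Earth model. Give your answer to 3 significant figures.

For Mercator, h = k = sec φ (a conformal cylindrical projection has a single point scale, 1/cos φ).
Along the parallel, k = sec 70.3° = 1/0.3371 = 2.967.
Map distance = 2370 × 2.967 ≈ 7030 km.

7030 km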